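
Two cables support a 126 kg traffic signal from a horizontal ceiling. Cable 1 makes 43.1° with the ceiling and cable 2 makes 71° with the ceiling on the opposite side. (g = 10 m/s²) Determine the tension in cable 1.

T_1 ≈ 449 N

Weight W = 126 × 10 = 1260 N acts straight down.
Horizontal: T_1 cos 43.1° = T_2 cos 71°  →  T_2 = 2.243 T_1.
Vertical: T_1 sin 43.1° + T_2 sin 71° = 1260.
Substituting the horizontal relation into the vertical equation gives 2.804 T_1 = 1260, so T_1 = 449.4 N.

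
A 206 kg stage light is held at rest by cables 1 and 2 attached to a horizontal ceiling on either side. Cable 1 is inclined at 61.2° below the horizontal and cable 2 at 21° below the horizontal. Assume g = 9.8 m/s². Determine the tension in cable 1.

T_1 ≈ 1900 N

Weight W = 206 × 9.8 = 2019 N acts straight down.
Horizontal: T_1 cos 61.2° = T_2 cos 21°  →  T_2 = 0.516 T_1.
Vertical: T_1 sin 61.2° + T_2 sin 21° = 2019.
Substituting the horizontal relation into the vertical equation gives 1.061 T_1 = 2019, so T_1 = 1902 N.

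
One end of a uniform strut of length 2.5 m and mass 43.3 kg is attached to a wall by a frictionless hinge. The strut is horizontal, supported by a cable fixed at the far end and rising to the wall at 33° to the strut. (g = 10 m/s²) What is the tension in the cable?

Take torques about the hinge: T sin 33° · 2.5 = 43.3×10×1.25 = 541.25 N·m.
So T = 541.25 / (0.5446 × 2.5) = 397.51 N.

T ≈ 398 N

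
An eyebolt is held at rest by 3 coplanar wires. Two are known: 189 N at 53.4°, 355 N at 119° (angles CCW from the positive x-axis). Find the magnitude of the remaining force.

F ≈ 466 N

Sum the known components: ΣF_x = -59.42 N, ΣF_y = 462.2 N.
For equilibrium the remaining force must supply (−ΣF_x, −ΣF_y) = (59.42, -462.2) N.
Magnitude = √((59.42)² + (-462.2)²) = 466 N; direction = atan2(-462.2, 59.42) = 277.3°.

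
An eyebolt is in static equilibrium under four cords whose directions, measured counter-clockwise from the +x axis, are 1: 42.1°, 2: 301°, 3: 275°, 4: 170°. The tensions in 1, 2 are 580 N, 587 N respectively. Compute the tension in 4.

T_4 ≈ 745 N

Resolve: ΣF_x = 580 cos 42.1° + 587 cos 301° + T_3 cos 275° + T_4 cos 170° = 0.
        ΣF_y = 580 sin 42.1° + 587 sin 301° + T_3 sin 275° + T_4 sin 170° = 0.
The known terms sum to (732.7, -114.3) N, so 0.0872 T_3 − 0.9848 T_4 = -732.7 and -0.9962 T_3 + 0.1736 T_4 = 114.3.
Solving simultaneously: T_3 = 15.17 N, T_4 = 745.3 N.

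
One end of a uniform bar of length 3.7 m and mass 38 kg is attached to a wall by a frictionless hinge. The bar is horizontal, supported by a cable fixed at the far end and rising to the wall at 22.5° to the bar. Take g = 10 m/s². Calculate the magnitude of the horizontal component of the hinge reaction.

H_x ≈ 459 N

Take torques about the hinge: T sin 22.5° · 3.7 = 38×10×1.85 = 703 N·m.
So T = 703 / (0.3827 × 3.7) = 496.49 N.
ΣF_x = 0: H_x = T cos 22.5° = 458.7 N.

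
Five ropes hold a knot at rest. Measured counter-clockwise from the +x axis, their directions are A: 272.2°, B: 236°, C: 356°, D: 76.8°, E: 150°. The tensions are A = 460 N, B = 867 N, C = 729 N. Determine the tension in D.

T_D ≈ 976 N

Resolve: ΣF_x = 460 cos 272.2° + 867 cos 236° + 729 cos 356° + T_D cos 76.8° + T_E cos 150° = 0.
        ΣF_y = 460 sin 272.2° + 867 sin 236° + 729 sin 356° + T_D sin 76.8° + T_E sin 150° = 0.
The known terms sum to (260.1, -1229) N, so 0.2284 T_D − 0.8660 T_E = -260.1 and 0.9736 T_D + 0.5000 T_E = 1229.
Solving simultaneously: T_D = 976.2 N, T_E = 557.7 N.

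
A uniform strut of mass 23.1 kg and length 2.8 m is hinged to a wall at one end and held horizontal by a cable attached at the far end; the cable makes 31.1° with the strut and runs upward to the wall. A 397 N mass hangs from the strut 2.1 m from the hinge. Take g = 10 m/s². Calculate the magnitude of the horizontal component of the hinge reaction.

H_x ≈ 685 N

Take torques about the hinge: T sin 31.1° · 2.8 = 23.1×10×1.4 + 397×2.1 = 1157.1 N·m.
So T = 1157.1 / (0.5165 × 2.8) = 800.05 N.
ΣF_x = 0: H_x = T cos 31.1° = 685.05 N.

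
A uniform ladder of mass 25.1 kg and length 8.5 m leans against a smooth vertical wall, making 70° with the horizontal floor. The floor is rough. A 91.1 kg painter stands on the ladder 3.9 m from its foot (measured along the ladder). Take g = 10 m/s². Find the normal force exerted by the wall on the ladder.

Torques about the foot: N_wall · 8.5 sin 70° = 25.1×10×4.25 cos 70° + 91.1×10×3.9 cos 70° → N_wall = 197.81 N.

N_wall ≈ 198 N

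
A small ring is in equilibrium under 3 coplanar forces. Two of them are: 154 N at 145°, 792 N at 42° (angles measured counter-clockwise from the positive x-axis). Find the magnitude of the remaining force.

Sum the known components: ΣF_x = 462.4 N, ΣF_y = 618.3 N.
For equilibrium the remaining force must supply (−ΣF_x, −ΣF_y) = (-462.4, -618.3) N.
Magnitude = √((-462.4)² + (-618.3)²) = 772.1 N; direction = atan2(-618.3, -462.4) = 233.2°.

F ≈ 772 N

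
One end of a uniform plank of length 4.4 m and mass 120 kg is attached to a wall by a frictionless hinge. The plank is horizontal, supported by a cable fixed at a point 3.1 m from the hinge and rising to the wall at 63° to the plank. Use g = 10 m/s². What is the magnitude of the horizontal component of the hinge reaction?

H_x ≈ 434 N

Take torques about the hinge: T sin 63° · 3.1 = 120×10×2.2 = 2640 N·m.
So T = 2640 / (0.8910 × 3.1) = 955.79 N.
ΣF_x = 0: H_x = T cos 63° = 433.92 N.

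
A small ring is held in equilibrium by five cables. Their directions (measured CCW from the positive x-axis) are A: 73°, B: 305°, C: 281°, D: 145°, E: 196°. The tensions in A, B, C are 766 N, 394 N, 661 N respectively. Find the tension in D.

T_D ≈ 500 N

Resolve: ΣF_x = 766 cos 73° + 394 cos 305° + 661 cos 281° + T_D cos 145° + T_E cos 196° = 0.
        ΣF_y = 766 sin 73° + 394 sin 305° + 661 sin 281° + T_D sin 145° + T_E sin 196° = 0.
The known terms sum to (576.1, -239.1) N, so -0.8192 T_D − 0.9613 T_E = -576.1 and 0.5736 T_D − 0.2756 T_E = 239.1.
Solving simultaneously: T_D = 500 N, T_E = 173.2 N.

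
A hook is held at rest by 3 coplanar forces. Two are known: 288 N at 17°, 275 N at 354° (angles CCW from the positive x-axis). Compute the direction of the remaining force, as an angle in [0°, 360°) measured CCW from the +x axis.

Sum the known components: ΣF_x = 548.9 N, ΣF_y = 55.46 N.
For equilibrium the remaining force must supply (−ΣF_x, −ΣF_y) = (-548.9, -55.46) N.
Magnitude = √((-548.9)² + (-55.46)²) = 551.7 N; direction = atan2(-55.46, -548.9) = 185.8°.

θ ≈ 186°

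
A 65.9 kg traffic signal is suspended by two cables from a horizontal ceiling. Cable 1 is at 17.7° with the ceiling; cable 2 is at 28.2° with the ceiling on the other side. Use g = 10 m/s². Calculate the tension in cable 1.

T_1 ≈ 809 N

Weight W = 65.9 × 10 = 659 N acts straight down.
Horizontal: T_1 cos 17.7° = T_2 cos 28.2°  →  T_2 = 1.081 T_1.
Vertical: T_1 sin 17.7° + T_2 sin 28.2° = 659.
Substituting the horizontal relation into the vertical equation gives 0.8148 T_1 = 659, so T_1 = 808.7 N.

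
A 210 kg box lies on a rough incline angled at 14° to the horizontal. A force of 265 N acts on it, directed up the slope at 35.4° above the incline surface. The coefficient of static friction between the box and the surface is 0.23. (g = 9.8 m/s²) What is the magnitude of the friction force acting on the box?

Axes along / perpendicular to the incline. W sin 14° = 497.9 N down-slope; W cos 14° = 1997 N into the surface.
Perpendicular: N = W cos 14° − P sin 35.4° = 1997 − 153.5 = 1843 N.
Along incline: P cos 35.4° + f = W sin 14° (friction acts up-slope) → f = 497.9 − 216 = 281.9 N.
|f| = 281.9 N ≤ μN = 424 N, so the box is indeed static.

f ≈ 282 N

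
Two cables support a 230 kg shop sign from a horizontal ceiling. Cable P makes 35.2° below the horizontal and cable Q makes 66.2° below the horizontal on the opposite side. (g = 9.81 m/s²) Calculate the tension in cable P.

Weight W = 230 × 9.81 = 2256 N acts straight down.
Horizontal: T_P cos 35.2° = T_Q cos 66.2°  →  T_Q = 2.025 T_P.
Vertical: T_P sin 35.2° + T_Q sin 66.2° = 2256.
Substituting the horizontal relation into the vertical equation gives 2.429 T_P = 2256, so T_P = 928.8 N.

T_P ≈ 929 N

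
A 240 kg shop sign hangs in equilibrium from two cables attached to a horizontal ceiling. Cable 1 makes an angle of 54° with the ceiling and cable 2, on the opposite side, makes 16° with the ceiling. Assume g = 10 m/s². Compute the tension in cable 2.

T_2 ≈ 1500 N

Weight W = 240 × 10 = 2400 N acts straight down.
Horizontal: T_1 cos 54° = T_2 cos 16°  →  T_1 = 1.635 T_2.
Vertical: T_1 sin 54° + T_2 sin 16° = 2400.
Substituting the horizontal relation into the vertical equation gives 1.599 T_2 = 2400, so T_2 = 1501 N.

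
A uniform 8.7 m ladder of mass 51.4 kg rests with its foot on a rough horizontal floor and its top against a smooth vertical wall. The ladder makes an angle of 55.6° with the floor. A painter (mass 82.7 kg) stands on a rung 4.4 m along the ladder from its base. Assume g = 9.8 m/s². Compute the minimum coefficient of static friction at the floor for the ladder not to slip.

μ_min ≈ 0.345

ΣF_y = 0: N_floor = 51.4×9.8 + 82.7×9.8 = 1314.2 N.
Torques about the foot: N_wall · 8.7 sin 55.6° = 51.4×9.8×4.35 cos 55.6° + 82.7×9.8×4.4 cos 55.6° → N_wall = 453.11 N.
ΣF_x = 0: f_floor = N_wall = 453.11 N.
μ_min = f_floor / N_floor = 453.11 / 1314.2 = 0.3448.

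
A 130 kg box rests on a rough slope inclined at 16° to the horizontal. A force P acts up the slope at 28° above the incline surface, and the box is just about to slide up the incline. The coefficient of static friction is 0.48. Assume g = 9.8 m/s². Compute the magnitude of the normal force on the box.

On the verge of sliding up the incline, friction equals μN and acts down the slope.
Perpendicular: N + P sin 28° = W cos 16° = 1225 N.
Along incline: P cos 28° = W sin 16° + μN  with W sin 16° = 351.2 N.
Solving the pair for P and N: P = 847.2 N, N = 826.9 N (and f = μN = 396.9 N).

N ≈ 827 N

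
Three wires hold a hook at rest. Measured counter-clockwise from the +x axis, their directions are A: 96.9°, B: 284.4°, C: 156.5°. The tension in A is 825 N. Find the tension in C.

Resolve: ΣF_x = 825 cos 96.9° + T_B cos 284.4° + T_C cos 156.5° = 0.
        ΣF_y = 825 sin 96.9° + T_B sin 284.4° + T_C sin 156.5° = 0.
The known terms sum to (-99.11, 819) N, so 0.2487 T_B − 0.9171 T_C = 99.11 and -0.9686 T_B + 0.3987 T_C = -819.
Solving simultaneously: T_B = 901.8 N, T_C = 136.5 N.

T_C ≈ 136 N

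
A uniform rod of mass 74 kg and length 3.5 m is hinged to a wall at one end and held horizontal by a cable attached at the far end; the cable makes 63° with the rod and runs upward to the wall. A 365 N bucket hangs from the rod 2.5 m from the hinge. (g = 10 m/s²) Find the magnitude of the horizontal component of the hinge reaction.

Take torques about the hinge: T sin 63° · 3.5 = 74×10×1.75 + 365×2.5 = 2207.5 N·m.
So T = 2207.5 / (0.8910 × 3.5) = 707.87 N.
ΣF_x = 0: H_x = T cos 63° = 321.36 N.

H_x ≈ 321 N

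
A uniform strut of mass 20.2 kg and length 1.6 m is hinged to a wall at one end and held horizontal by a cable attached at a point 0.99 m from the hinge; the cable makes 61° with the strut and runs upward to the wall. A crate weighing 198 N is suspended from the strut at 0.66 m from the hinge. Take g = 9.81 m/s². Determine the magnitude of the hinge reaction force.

Take torques about the hinge: T sin 61° · 0.99 = 20.2×9.81×0.8 + 198×0.66 = 289.21 N·m.
So T = 289.21 / (0.8746 × 0.99) = 334.01 N.
ΣF_x = 0: H_x = T cos 61° = 161.93 N.
ΣF_y = 0: H_y = (20.2×9.81 + 198) − T sin 61° = 396.16 − 292.13 = 104.03 N.
|H| = √(H_x² + H_y²) = √((161.93)² + (104.03)²) = 192.47 N.

|H| ≈ 192 N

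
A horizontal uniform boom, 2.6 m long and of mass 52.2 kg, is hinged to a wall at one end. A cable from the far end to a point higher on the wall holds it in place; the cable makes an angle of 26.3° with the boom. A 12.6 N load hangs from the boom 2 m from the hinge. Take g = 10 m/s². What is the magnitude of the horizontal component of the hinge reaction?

H_x ≈ 548 N

Take torques about the hinge: T sin 26.3° · 2.6 = 52.2×10×1.3 + 12.6×2 = 703.8 N·m.
So T = 703.8 / (0.4431 × 2.6) = 610.95 N.
ΣF_x = 0: H_x = T cos 26.3° = 547.7 N.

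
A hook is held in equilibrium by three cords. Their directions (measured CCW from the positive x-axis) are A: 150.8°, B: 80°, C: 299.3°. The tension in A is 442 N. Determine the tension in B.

Resolve: ΣF_x = 442 cos 150.8° + T_B cos 80° + T_C cos 299.3° = 0.
        ΣF_y = 442 sin 150.8° + T_B sin 80° + T_C sin 299.3° = 0.
The known terms sum to (-385.8, 215.6) N, so 0.1736 T_B + 0.4894 T_C = 385.8 and 0.9848 T_B − 0.8721 T_C = -215.6.
Solving simultaneously: T_B = 364.6 N, T_C = 659 N.

T_B ≈ 365 N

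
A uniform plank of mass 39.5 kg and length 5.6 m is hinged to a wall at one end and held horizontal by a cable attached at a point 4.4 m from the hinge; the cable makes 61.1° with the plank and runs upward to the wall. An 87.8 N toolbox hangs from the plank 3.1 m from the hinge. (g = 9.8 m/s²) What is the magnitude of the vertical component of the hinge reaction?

|H_y| ≈ 167 N

Take torques about the hinge: T sin 61.1° · 4.4 = 39.5×9.8×2.8 + 87.8×3.1 = 1356.1 N·m.
So T = 1356.1 / (0.8755 × 4.4) = 352.04 N.
ΣF_y = 0: H_y = (39.5×9.8 + 87.8) − T sin 61.1° = 474.9 − 308.2 = 166.7 N.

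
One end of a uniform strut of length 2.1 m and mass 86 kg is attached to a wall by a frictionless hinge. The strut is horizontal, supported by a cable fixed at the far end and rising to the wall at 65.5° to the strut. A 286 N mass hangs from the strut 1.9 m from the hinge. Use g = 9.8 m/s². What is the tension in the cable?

Take torques about the hinge: T sin 65.5° · 2.1 = 86×9.8×1.05 + 286×1.9 = 1428.3 N·m.
So T = 1428.3 / (0.9100 × 2.1) = 747.46 N.

T ≈ 747 N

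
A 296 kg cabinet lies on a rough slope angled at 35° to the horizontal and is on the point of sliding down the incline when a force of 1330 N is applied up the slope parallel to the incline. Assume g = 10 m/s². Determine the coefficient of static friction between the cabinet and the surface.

On the verge of sliding down the incline, friction is at its maximum μN and acts up the slope.
Perpendicular to incline: N = W cos 35° − P sin 0° = 2425 − 0 = 2425 N.
Along incline: P cos 0° + μN = W sin 35° → μ = (W sin 35° − P cos 0°) / N = 0.1517.

μ ≈ 0.152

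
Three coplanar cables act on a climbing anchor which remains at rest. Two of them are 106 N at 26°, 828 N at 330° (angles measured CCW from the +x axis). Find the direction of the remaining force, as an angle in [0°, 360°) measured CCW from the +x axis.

θ ≈ 156°

Sum the known components: ΣF_x = 812.3 N, ΣF_y = -367.5 N.
For equilibrium the remaining force must supply (−ΣF_x, −ΣF_y) = (-812.3, 367.5) N.
Magnitude = √((-812.3)² + (367.5)²) = 891.6 N; direction = atan2(367.5, -812.3) = 155.7°.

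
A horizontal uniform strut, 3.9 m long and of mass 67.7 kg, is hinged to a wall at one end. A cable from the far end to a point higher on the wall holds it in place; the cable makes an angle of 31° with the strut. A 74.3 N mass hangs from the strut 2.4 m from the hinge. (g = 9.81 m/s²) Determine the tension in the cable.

Take torques about the hinge: T sin 31° · 3.9 = 67.7×9.81×1.95 + 74.3×2.4 = 1473.4 N·m.
So T = 1473.4 / (0.5150 × 3.9) = 733.52 N.

T ≈ 734 N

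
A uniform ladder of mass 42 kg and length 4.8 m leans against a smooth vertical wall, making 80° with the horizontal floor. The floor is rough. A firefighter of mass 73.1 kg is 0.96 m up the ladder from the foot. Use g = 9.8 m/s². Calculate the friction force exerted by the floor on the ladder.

f ≈ 61.6 N

Torques about the foot: N_wall · 4.8 sin 80° = 42×9.8×2.4 cos 80° + 73.1×9.8×0.96 cos 80° → N_wall = 61.552 N.
ΣF_x = 0: f_floor = N_wall = 61.552 N.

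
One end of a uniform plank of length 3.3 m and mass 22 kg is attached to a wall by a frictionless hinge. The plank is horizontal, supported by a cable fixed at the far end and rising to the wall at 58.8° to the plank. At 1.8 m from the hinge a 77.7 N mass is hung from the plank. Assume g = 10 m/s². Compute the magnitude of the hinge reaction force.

Take torques about the hinge: T sin 58.8° · 3.3 = 22×10×1.65 + 77.7×1.8 = 502.86 N·m.
So T = 502.86 / (0.8554 × 3.3) = 178.15 N.
ΣF_x = 0: H_x = T cos 58.8° = 92.286 N.
ΣF_y = 0: H_y = (22×10 + 77.7) − T sin 58.8° = 297.7 − 152.38 = 145.32 N.
|H| = √(H_x² + H_y²) = √((92.286)² + (145.32)²) = 172.15 N.

|H| ≈ 172 N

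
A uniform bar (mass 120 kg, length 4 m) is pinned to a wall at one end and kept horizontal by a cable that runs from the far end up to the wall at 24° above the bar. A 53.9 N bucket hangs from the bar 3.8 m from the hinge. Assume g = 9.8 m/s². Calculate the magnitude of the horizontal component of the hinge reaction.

H_x ≈ 1440 N

Take torques about the hinge: T sin 24° · 4 = 120×9.8×2 + 53.9×3.8 = 2556.8 N·m.
So T = 2556.8 / (0.4067 × 4) = 1571.5 N.
ΣF_x = 0: H_x = T cos 24° = 1435.7 N.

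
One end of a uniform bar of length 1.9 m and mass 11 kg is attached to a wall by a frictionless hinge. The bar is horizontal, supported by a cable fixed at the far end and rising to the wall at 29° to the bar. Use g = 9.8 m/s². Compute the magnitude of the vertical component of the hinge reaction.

|H_y| ≈ 53.9 N

Take torques about the hinge: T sin 29° · 1.9 = 11×9.8×0.95 = 102.41 N·m.
So T = 102.41 / (0.4848 × 1.9) = 111.18 N.
ΣF_y = 0: H_y = (11×9.8) − T sin 29° = 107.8 − 53.9 = 53.9 N.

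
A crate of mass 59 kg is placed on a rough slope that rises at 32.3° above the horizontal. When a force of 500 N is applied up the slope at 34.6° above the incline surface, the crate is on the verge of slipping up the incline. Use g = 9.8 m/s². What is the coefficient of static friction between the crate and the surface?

μ ≈ 0.501

On the verge of sliding up the incline, friction is at its maximum μN and acts down the slope.
Perpendicular to incline: N = W cos 32.3° − P sin 34.6° = 488.7 − 283.9 = 204.8 N.
Along incline: P cos 34.6° − μN = W sin 32.3° → μ = −(W sin 32.3° − P cos 34.6°) / N = 0.501.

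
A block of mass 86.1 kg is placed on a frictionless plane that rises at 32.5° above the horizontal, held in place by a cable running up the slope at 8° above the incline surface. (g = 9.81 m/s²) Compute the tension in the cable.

Take axes along and perpendicular to the incline. Weight components: W sin 32.5° = 453.8 N down-slope, W cos 32.5° = 712.4 N into the surface.
Along incline: T cos 8° = W sin 32.5° → T = 458.3 N.
Perpendicular: N = W cos 32.5° − T sin 8° = 648.6 N.

T ≈ 458 N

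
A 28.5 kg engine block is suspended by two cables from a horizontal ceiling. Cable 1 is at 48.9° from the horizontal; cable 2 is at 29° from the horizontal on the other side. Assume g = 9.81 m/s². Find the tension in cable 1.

Weight W = 28.5 × 9.81 = 279.6 N acts straight down.
Horizontal: T_1 cos 48.9° = T_2 cos 29°  →  T_2 = 0.7516 T_1.
Vertical: T_1 sin 48.9° + T_2 sin 29° = 279.6.
Substituting the horizontal relation into the vertical equation gives 1.118 T_1 = 279.6, so T_1 = 250.1 N.

T_1 ≈ 250 N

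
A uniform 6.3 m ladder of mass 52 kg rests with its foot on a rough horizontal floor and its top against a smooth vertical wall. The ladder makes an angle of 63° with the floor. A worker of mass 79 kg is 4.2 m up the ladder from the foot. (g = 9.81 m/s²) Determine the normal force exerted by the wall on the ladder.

Torques about the foot: N_wall · 6.3 sin 63° = 52×9.81×3.15 cos 63° + 79×9.81×4.2 cos 63° → N_wall = 393.21 N.

N_wall ≈ 393 N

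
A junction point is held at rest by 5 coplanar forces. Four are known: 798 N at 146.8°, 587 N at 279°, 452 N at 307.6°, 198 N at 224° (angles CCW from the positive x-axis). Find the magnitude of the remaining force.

F ≈ 777 N

Sum the known components: ΣF_x = -442.6 N, ΣF_y = -638.5 N.
For equilibrium the remaining force must supply (−ΣF_x, −ΣF_y) = (442.6, 638.5) N.
Magnitude = √((442.6)² + (638.5)²) = 776.9 N; direction = atan2(638.5, 442.6) = 55.3°.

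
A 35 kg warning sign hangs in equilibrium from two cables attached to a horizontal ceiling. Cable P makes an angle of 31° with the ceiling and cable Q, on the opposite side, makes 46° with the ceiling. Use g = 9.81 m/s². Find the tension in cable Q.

Weight W = 35 × 9.81 = 343.4 N acts straight down.
Horizontal: T_P cos 31° = T_Q cos 46°  →  T_P = 0.8104 T_Q.
Vertical: T_P sin 31° + T_Q sin 46° = 343.4.
Substituting the horizontal relation into the vertical equation gives 1.137 T_Q = 343.4, so T_Q = 302 N.

T_Q ≈ 302 N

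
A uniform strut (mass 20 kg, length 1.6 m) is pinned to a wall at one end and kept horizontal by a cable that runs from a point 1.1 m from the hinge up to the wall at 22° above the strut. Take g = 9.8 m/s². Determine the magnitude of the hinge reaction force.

|H| ≈ 357 N

Take torques about the hinge: T sin 22° · 1.1 = 20×9.8×0.8 = 156.8 N·m.
So T = 156.8 / (0.3746 × 1.1) = 380.52 N.
ΣF_x = 0: H_x = T cos 22° = 352.81 N.
ΣF_y = 0: H_y = (20×9.8) − T sin 22° = 196 − 142.55 = 53.455 N.
|H| = √(H_x² + H_y²) = √((352.81)² + (53.455)²) = 356.84 N.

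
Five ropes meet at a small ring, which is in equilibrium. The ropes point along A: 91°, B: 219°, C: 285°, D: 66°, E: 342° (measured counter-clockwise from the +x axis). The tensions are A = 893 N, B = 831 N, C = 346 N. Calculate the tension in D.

T_D ≈ 144 N

Resolve: ΣF_x = 893 cos 91° + 831 cos 219° + 346 cos 285° + T_D cos 66° + T_E cos 342° = 0.
        ΣF_y = 893 sin 91° + 831 sin 219° + 346 sin 285° + T_D sin 66° + T_E sin 342° = 0.
The known terms sum to (-571.8, 35.69) N, so 0.4067 T_D + 0.9511 T_E = 571.8 and 0.9135 T_D − 0.3090 T_E = -35.69.
Solving simultaneously: T_D = 143.6 N, T_E = 539.9 N.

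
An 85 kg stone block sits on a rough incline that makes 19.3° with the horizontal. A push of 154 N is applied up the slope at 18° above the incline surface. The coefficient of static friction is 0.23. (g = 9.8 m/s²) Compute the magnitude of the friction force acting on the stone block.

f ≈ 129 N

Axes along / perpendicular to the incline. W sin 19.3° = 275.3 N down-slope; W cos 19.3° = 786.2 N into the surface.
Perpendicular: N = W cos 19.3° − P sin 18° = 786.2 − 47.59 = 738.6 N.
Along incline: P cos 18° + f = W sin 19.3° (friction acts up-slope) → f = 275.3 − 146.5 = 128.9 N.
|f| = 128.9 N ≤ μN = 169.9 N, so the stone block is indeed static.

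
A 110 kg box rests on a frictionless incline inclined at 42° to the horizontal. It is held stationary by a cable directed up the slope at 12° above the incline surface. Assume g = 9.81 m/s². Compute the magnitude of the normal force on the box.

N ≈ 648 N

Take axes along and perpendicular to the incline. Weight components: W sin 42° = 722.1 N down-slope, W cos 42° = 801.9 N into the surface.
Along incline: T cos 12° = W sin 42° → T = 738.2 N.
Perpendicular: N = W cos 42° − T sin 12° = 648.4 N.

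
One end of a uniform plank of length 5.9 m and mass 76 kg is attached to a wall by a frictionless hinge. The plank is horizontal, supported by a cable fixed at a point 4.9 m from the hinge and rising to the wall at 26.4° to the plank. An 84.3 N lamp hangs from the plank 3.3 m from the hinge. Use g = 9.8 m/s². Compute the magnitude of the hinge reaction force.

Take torques about the hinge: T sin 26.4° · 4.9 = 76×9.8×2.95 + 84.3×3.3 = 2475.4 N·m.
So T = 2475.4 / (0.4446 × 4.9) = 1136.2 N.
ΣF_x = 0: H_x = T cos 26.4° = 1017.7 N.
ΣF_y = 0: H_y = (76×9.8 + 84.3) − T sin 26.4° = 829.1 − 505.17 = 323.93 N.
|H| = √(H_x² + H_y²) = √((1017.7)² + (323.93)²) = 1068 N.

|H| ≈ 1070 N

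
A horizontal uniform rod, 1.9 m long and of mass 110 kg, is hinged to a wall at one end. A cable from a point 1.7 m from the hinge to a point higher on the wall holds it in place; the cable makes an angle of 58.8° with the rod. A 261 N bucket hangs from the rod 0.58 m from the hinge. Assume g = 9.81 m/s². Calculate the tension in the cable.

T ≈ 809 N

Take torques about the hinge: T sin 58.8° · 1.7 = 110×9.81×0.95 + 261×0.58 = 1176.5 N·m.
So T = 1176.5 / (0.8554 × 1.7) = 809.1 N.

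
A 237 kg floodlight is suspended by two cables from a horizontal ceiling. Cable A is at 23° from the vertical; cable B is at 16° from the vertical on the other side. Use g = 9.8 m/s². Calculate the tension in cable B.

T_B ≈ 1440 N

Angles from the horizontal: cable A is 90° − 23° = 67°, cable B is 90° − 16° = 74°.
Weight W = 237 × 9.8 = 2323 N acts straight down.
Horizontal: T_A cos 67° = T_B cos 74°  →  T_A = 0.7054 T_B.
Vertical: T_A sin 67° + T_B sin 74° = 2323.
Substituting the horizontal relation into the vertical equation gives 1.611 T_B = 2323, so T_B = 1442 N.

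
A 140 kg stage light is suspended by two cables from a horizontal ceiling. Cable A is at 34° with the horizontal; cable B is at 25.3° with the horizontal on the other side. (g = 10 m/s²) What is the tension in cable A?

Weight W = 140 × 10 = 1400 N acts straight down.
Horizontal: T_A cos 34° = T_B cos 25.3°  →  T_B = 0.917 T_A.
Vertical: T_A sin 34° + T_B sin 25.3° = 1400.
Substituting the horizontal relation into the vertical equation gives 0.9511 T_A = 1400, so T_A = 1472 N.

T_A ≈ 1470 N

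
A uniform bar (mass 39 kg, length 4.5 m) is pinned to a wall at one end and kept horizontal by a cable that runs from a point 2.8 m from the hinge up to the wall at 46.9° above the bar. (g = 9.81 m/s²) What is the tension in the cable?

T ≈ 421 N

Take torques about the hinge: T sin 46.9° · 2.8 = 39×9.81×2.25 = 860.83 N·m.
So T = 860.83 / (0.7302 × 2.8) = 421.05 N.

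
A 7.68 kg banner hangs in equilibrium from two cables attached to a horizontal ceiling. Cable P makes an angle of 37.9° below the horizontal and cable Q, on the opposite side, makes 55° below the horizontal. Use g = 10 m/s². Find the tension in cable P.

Weight W = 7.68 × 10 = 76.8 N acts straight down.
Horizontal: T_P cos 37.9° = T_Q cos 55°  →  T_Q = 1.376 T_P.
Vertical: T_P sin 37.9° + T_Q sin 55° = 76.8.
Substituting the horizontal relation into the vertical equation gives 1.741 T_P = 76.8, so T_P = 44.11 N.

T_P ≈ 44.1 N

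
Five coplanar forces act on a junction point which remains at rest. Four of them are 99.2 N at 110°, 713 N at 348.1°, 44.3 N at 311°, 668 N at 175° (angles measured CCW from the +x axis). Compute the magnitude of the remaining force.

Sum the known components: ΣF_x = 27.35 N, ΣF_y = -29.02 N.
For equilibrium the remaining force must supply (−ΣF_x, −ΣF_y) = (-27.35, 29.02) N.
Magnitude = √((-27.35)² + (29.02)²) = 39.88 N; direction = atan2(29.02, -27.35) = 133.3°.

F ≈ 39.9 N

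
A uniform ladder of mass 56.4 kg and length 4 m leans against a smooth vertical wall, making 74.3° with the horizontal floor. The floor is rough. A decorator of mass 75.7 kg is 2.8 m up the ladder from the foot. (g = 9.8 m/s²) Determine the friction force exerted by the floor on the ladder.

Torques about the foot: N_wall · 4 sin 74.3° = 56.4×9.8×2 cos 74.3° + 75.7×9.8×2.8 cos 74.3° → N_wall = 223.65 N.
ΣF_x = 0: f_floor = N_wall = 223.65 N.

f ≈ 224 N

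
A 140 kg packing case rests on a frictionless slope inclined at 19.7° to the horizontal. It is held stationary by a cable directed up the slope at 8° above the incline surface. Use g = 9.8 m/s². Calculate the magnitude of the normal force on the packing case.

Take axes along and perpendicular to the incline. Weight components: W sin 19.7° = 462.5 N down-slope, W cos 19.7° = 1292 N into the surface.
Along incline: T cos 8° = W sin 19.7° → T = 467 N.
Perpendicular: N = W cos 19.7° − T sin 8° = 1227 N.

N ≈ 1230 N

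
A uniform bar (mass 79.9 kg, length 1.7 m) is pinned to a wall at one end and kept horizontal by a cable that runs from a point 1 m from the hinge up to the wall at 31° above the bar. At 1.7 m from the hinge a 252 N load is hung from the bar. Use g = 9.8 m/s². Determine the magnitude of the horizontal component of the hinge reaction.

Take torques about the hinge: T sin 31° · 1 = 79.9×9.8×0.85 + 252×1.7 = 1094 N·m.
So T = 1094 / (0.5150 × 1) = 2124.1 N.
ΣF_x = 0: H_x = T cos 31° = 1820.7 N.

H_x ≈ 1820 N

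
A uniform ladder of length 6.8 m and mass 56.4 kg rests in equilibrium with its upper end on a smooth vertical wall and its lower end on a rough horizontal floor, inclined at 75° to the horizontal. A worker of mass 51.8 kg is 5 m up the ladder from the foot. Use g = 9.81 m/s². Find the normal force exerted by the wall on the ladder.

N_wall ≈ 174 N

Torques about the foot: N_wall · 6.8 sin 75° = 56.4×9.81×3.4 cos 75° + 51.8×9.81×5 cos 75° → N_wall = 174.24 N.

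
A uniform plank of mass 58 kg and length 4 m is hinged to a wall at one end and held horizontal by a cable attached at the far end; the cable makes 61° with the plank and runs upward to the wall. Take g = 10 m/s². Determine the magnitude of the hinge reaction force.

|H| ≈ 332 N

Take torques about the hinge: T sin 61° · 4 = 58×10×2 = 1160 N·m.
So T = 1160 / (0.8746 × 4) = 331.57 N.
ΣF_x = 0: H_x = T cos 61° = 160.75 N.
ΣF_y = 0: H_y = (58×10) − T sin 61° = 580 − 290 = 290 N.
|H| = √(H_x² + H_y²) = √((160.75)² + (290)²) = 331.57 N.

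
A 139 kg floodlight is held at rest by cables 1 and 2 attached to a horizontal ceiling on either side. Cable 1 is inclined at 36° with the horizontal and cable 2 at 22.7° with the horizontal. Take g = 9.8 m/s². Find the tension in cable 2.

Weight W = 139 × 9.8 = 1362 N acts straight down.
Horizontal: T_1 cos 36° = T_2 cos 22.7°  →  T_1 = 1.14 T_2.
Vertical: T_1 sin 36° + T_2 sin 22.7° = 1362.
Substituting the horizontal relation into the vertical equation gives 1.056 T_2 = 1362, so T_2 = 1290 N.

T_2 ≈ 1290 N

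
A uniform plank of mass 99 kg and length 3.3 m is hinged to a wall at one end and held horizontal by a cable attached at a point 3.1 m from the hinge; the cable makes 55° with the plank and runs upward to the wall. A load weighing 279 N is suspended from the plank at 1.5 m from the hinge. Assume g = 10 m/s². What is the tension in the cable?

T ≈ 808 N

Take torques about the hinge: T sin 55° · 3.1 = 99×10×1.65 + 279×1.5 = 2052 N·m.
So T = 2052 / (0.8192 × 3.1) = 808.07 N.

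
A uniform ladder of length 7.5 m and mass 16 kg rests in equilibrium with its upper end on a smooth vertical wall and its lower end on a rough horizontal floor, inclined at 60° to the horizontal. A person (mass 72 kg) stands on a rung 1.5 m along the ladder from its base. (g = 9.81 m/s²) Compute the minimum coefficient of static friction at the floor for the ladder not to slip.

μ_min ≈ 0.147

ΣF_y = 0: N_floor = 16×9.81 + 72×9.81 = 863.28 N.
Torques about the foot: N_wall · 7.5 sin 60° = 16×9.81×3.75 cos 60° + 72×9.81×1.5 cos 60° → N_wall = 126.87 N.
ΣF_x = 0: f_floor = N_wall = 126.87 N.
μ_min = f_floor / N_floor = 126.87 / 863.28 = 0.147.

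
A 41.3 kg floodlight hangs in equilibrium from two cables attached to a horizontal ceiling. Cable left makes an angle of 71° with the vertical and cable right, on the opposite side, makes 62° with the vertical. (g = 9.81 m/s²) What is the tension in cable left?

T_left ≈ 489 N

Angles from the horizontal: cable left is 90° − 71° = 19°, cable right is 90° − 62° = 28°.
Weight W = 41.3 × 9.81 = 405.2 N acts straight down.
Horizontal: T_left cos 19° = T_right cos 28°  →  T_right = 1.071 T_left.
Vertical: T_left sin 19° + T_right sin 28° = 405.2.
Substituting the horizontal relation into the vertical equation gives 0.8283 T_left = 405.2, so T_left = 489.1 N.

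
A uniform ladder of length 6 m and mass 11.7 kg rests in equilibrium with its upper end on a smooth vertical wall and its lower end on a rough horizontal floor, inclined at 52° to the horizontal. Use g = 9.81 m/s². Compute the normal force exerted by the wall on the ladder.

Torques about the foot: N_wall · 6 sin 52° = 11.7×9.81×3 cos 52° → N_wall = 44.837 N.

N_wall ≈ 44.8 N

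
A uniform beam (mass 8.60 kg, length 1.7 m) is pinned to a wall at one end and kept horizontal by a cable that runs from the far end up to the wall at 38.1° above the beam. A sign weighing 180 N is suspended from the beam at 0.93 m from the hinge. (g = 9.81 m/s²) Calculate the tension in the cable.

Take torques about the hinge: T sin 38.1° · 1.7 = 8.60×9.81×0.85 + 180×0.93 = 239.11 N·m.
So T = 239.11 / (0.6170 × 1.7) = 227.95 N.

T ≈ 228 N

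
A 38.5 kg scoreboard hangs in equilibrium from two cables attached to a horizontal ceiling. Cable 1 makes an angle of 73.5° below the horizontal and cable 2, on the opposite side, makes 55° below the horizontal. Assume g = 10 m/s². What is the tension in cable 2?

T_2 ≈ 140 N

Weight W = 38.5 × 10 = 385 N acts straight down.
Horizontal: T_1 cos 73.5° = T_2 cos 55°  →  T_1 = 2.02 T_2.
Vertical: T_1 sin 73.5° + T_2 sin 55° = 385.
Substituting the horizontal relation into the vertical equation gives 2.756 T_2 = 385, so T_2 = 139.7 N.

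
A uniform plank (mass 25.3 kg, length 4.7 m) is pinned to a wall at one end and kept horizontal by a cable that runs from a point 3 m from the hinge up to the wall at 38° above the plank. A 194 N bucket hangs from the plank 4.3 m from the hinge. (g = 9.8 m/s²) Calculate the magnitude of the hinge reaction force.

|H| ≈ 605 N

Take torques about the hinge: T sin 38° · 3 = 25.3×9.8×2.35 + 194×4.3 = 1416.9 N·m.
So T = 1416.9 / (0.6157 × 3) = 767.12 N.
ΣF_x = 0: H_x = T cos 38° = 604.5 N.
ΣF_y = 0: H_y = (25.3×9.8 + 194) − T sin 38° = 441.94 − 472.29 = -30.346 N.
|H| = √(H_x² + H_y²) = √((604.5)² + (-30.346)²) = 605.26 N.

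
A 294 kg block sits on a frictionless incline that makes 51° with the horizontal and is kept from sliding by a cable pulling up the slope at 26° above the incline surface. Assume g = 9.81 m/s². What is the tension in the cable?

Take axes along and perpendicular to the incline. Weight components: W sin 51° = 2241 N down-slope, W cos 51° = 1815 N into the surface.
Along incline: T cos 26° = W sin 51° → T = 2494 N.
Perpendicular: N = W cos 51° − T sin 26° = 721.8 N.

T ≈ 2490 N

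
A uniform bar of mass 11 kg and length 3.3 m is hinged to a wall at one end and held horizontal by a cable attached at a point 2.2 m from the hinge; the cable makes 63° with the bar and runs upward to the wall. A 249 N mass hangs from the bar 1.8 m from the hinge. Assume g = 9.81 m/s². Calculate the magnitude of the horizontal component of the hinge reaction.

Take torques about the hinge: T sin 63° · 2.2 = 11×9.81×1.65 + 249×1.8 = 626.25 N·m.
So T = 626.25 / (0.8910 × 2.2) = 319.48 N.
ΣF_x = 0: H_x = T cos 63° = 145.04 N.

H_x ≈ 145 N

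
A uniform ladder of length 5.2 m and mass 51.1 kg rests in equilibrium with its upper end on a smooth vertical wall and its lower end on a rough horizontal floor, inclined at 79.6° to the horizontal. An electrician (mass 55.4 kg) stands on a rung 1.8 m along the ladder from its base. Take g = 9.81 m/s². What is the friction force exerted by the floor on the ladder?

f ≈ 80.5 N

Torques about the foot: N_wall · 5.2 sin 79.6° = 51.1×9.81×2.6 cos 79.6° + 55.4×9.81×1.8 cos 79.6° → N_wall = 80.53 N.
ΣF_x = 0: f_floor = N_wall = 80.53 N.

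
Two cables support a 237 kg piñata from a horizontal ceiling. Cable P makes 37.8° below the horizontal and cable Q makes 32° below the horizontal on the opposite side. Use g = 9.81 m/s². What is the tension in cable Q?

T_Q ≈ 1960 N

Weight W = 237 × 9.81 = 2325 N acts straight down.
Horizontal: T_P cos 37.8° = T_Q cos 32°  →  T_P = 1.073 T_Q.
Vertical: T_P sin 37.8° + T_Q sin 32° = 2325.
Substituting the horizontal relation into the vertical equation gives 1.188 T_Q = 2325, so T_Q = 1957 N.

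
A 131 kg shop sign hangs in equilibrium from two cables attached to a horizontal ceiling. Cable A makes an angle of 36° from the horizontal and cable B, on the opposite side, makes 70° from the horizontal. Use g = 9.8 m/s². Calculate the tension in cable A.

T_A ≈ 457 N

Weight W = 131 × 9.8 = 1284 N acts straight down.
Horizontal: T_A cos 36° = T_B cos 70°  →  T_B = 2.365 T_A.
Vertical: T_A sin 36° + T_B sin 70° = 1284.
Substituting the horizontal relation into the vertical equation gives 2.811 T_A = 1284, so T_A = 456.8 N.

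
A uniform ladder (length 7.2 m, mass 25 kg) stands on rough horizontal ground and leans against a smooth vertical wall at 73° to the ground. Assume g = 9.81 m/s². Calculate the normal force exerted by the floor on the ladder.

N_floor ≈ 245 N

ΣF_y = 0: N_floor = 25×9.81 = 245.25 N.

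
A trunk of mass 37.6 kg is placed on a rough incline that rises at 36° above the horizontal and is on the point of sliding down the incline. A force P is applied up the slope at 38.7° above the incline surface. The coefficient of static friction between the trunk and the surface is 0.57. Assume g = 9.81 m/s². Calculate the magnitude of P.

P ≈ 110 N

On the verge of sliding down the incline, friction equals μN and acts up the slope.
Perpendicular: N + P sin 38.7° = W cos 36° = 298.4 N.
Along incline: P cos 38.7° + μN = W sin 36° with W sin 36° = 216.8 N.
Solving the pair for P and N: P = 110.2 N, N = 229.5 N (and f = μN = 130.8 N).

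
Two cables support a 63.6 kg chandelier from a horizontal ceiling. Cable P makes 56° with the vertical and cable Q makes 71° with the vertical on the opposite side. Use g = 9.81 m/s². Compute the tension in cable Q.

Angles from the horizontal: cable P is 90° − 56° = 34°, cable Q is 90° − 71° = 19°.
Weight W = 63.6 × 9.81 = 623.9 N acts straight down.
Horizontal: T_P cos 34° = T_Q cos 19°  →  T_P = 1.141 T_Q.
Vertical: T_P sin 34° + T_Q sin 19° = 623.9.
Substituting the horizontal relation into the vertical equation gives 0.9633 T_Q = 623.9, so T_Q = 647.7 N.

T_Q ≈ 648 N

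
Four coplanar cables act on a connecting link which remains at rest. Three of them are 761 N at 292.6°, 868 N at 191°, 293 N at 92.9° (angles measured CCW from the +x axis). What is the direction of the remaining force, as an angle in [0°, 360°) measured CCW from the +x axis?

θ ≈ 45.1°

Sum the known components: ΣF_x = -574.4 N, ΣF_y = -575.6 N.
For equilibrium the remaining force must supply (−ΣF_x, −ΣF_y) = (574.4, 575.6) N.
Magnitude = √((574.4)² + (575.6)²) = 813.2 N; direction = atan2(575.6, 574.4) = 45.1°.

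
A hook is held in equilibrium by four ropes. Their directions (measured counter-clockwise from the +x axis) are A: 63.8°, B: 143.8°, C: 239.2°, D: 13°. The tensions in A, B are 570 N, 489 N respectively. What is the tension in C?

T_C ≈ 1120 N

Resolve: ΣF_x = 570 cos 63.8° + 489 cos 143.8° + T_C cos 239.2° + T_D cos 13° = 0.
        ΣF_y = 570 sin 63.8° + 489 sin 143.8° + T_C sin 239.2° + T_D sin 13° = 0.
The known terms sum to (-142.9, 800.2) N, so -0.5120 T_C + 0.9744 T_D = 142.9 and -0.8590 T_C + 0.2250 T_D = -800.2.
Solving simultaneously: T_C = 1125 N, T_D = 737.8 N.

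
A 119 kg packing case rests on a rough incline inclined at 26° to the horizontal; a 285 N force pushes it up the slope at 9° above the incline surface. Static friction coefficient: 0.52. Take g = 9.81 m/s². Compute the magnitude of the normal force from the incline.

Axes along / perpendicular to the incline. W sin 26° = 511.8 N down-slope; W cos 26° = 1049 N into the surface.
Perpendicular: N = W cos 26° − P sin 9° = 1049 − 44.58 = 1005 N.
Along incline: P cos 9° + f = W sin 26° (friction acts up-slope) → f = 511.8 − 281.5 = 230.3 N.
|f| = 230.3 N ≤ μN = 522.4 N, so the packing case is indeed static.

N ≈ 1000 N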